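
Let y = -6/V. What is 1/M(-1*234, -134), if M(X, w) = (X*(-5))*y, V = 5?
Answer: -1/1404 ≈ -0.00071225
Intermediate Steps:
y = -6/5 ≈ -1.2000
M(X, w) = 6*X (M(X, w) = (X*(-5))*(-6/5) = -5*X*(-6/5) = 6*X)
1/M(-1*234, -134) = 1/(6*(-1*234)) = 1/(6*(-234)) = 1/(-1404) = -1/1404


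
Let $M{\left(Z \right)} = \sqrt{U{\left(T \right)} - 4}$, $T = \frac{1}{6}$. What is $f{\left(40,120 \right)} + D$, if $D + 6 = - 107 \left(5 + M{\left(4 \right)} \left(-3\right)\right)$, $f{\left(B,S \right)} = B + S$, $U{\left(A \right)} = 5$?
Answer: $-60$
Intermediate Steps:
$T = \frac{1}{6} \approx 0.16667$
$M{\left(Z \right)} = 1$ ($M{\left(Z \right)} = \sqrt{5 - 4} = \sqrt{1} = 1$)
$D = -220$ ($D = -6 - 107 \left(5 + 1 \left(-3\right)\right) = -6 - 107 \left(5 - 3\right) = -6 - 214 = -220$)
$f{\left(40,120 \right)} + D = \left(40 + 120\right) - 220 = 160 - 220 = -60$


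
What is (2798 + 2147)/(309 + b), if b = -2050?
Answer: -4945/1741 ≈ -2.8403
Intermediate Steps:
(2798 + 2147)/(309 + b) = (2798 + 2147)/(309 - 2050) = 4945/(-1741) = 4945*(-1/1741) = -4945/1741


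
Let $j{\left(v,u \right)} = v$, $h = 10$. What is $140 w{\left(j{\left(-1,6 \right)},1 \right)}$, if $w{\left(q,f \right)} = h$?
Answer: $1400$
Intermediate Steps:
$w{\left(q,f \right)} = 10$
$140 w{\left(j{\left(-1,6 \right)},1 \right)} = 140 \cdot 10 = 1400$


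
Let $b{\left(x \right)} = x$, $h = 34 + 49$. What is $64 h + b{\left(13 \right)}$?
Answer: $5325$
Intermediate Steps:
$h = 83$
$64 h + b{\left(13 \right)} = 64 \cdot 83 + 13 = 5312 + 13 = 5325$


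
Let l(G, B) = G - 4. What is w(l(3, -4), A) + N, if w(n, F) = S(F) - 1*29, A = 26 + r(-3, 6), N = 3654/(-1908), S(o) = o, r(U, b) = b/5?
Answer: -1969/530 ≈ -3.7151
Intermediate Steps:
r(U, b) = b/5 (r(U, b) = b*(⅕) = b/5)
l(G, B) = -4 + G
N = -203/106 (N = 3654*(-1/1908) = -203/106 ≈ -1.9151)
A = 136/5 (A = 26 + (⅕)*6 = 26 + 6/5 = 136/5 ≈ 27.200)
w(n, F) = -29 + F (w(n, F) = F - 1*29 = F - 29 = -29 + F)
w(l(3, -4), A) + N = (-29 + 136/5) - 203/106 = -9/5 - 203/106 = -1969/530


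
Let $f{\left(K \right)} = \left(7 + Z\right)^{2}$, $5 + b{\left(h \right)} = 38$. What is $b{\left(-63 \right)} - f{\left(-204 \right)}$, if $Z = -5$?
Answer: $29$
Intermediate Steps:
$b{\left(h \right)} = 33$ ($b{\left(h \right)} = -5 + 38 = 33$)
$f{\left(K \right)} = 4$ ($f{\left(K \right)} = \left(7 - 5\right)^{2} = 2^{2} = 4$)
$b{\left(-63 \right)} - f{\left(-204 \right)} = 33 - 4 = 29$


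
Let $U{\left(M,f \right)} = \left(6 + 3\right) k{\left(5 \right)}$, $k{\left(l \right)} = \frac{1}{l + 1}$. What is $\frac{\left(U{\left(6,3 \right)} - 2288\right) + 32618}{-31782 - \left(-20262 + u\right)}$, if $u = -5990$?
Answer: $- \frac{60663}{11060} \approx -5.4849$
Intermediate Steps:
$k{\left(l \right)} = \frac{1}{1 + l}$
$U{\left(M,f \right)} = \frac{3}{2}$ ($U{\left(M,f \right)} = \frac{6 + 3}{1 + 5} = \frac{9}{6} = 9 \cdot \frac{1}{6} = \frac{3}{2}$)
$\frac{\left(U{\left(6,3 \right)} - 2288\right) + 32618}{-31782 - \left(-20262 + u\right)} = \frac{\left(\frac{3}{2} - 2288\right) + 32618}{-31782 + \left(20262 - -5990\right)} = \frac{\left(\frac{3}{2} - 2288\right) + 32618}{-31782 + \left(20262 + 5990\right)} = \frac{- \frac{4573}{2} + 32618}{-31782 + 26252} = \frac{60663}{2 \left(-5530\right)} = \frac{60663}{2} \left(- \frac{1}{5530}\right) = - \frac{60663}{11060}$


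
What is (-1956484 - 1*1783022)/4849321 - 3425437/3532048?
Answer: -29819158266565/17128034539408 ≈ -1.7410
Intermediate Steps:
(-1956484 - 1*1783022)/4849321 - 3425437/3532048 = (-1956484 - 1783022)*(1/4849321) - 3425437*1/3532048 = -3739506*1/4849321 - 3425437/3532048 = -3739506/4849321 - 3425437/3532048 = -29819158266565/17128034539408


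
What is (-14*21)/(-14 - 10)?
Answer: 49/4 ≈ 12.250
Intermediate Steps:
(-14*21)/(-14 - 10) = -294/(-24) = -294*(-1/24) = 49/4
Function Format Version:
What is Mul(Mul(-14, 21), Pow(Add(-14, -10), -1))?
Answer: Rational(49, 4) ≈ 12.250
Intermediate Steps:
Mul(Mul(-14, 21), Pow(Add(-14, -10), -1)) = Mul(-294, Pow(-24, -1)) = Mul(-294, Rational(-1, 24)) = Rational(49, 4)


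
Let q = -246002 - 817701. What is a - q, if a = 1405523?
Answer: 2469226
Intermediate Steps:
q = -1063703
a - q = 1405523 - 1*(-1063703) = 1405523 + 1063703 = 2469226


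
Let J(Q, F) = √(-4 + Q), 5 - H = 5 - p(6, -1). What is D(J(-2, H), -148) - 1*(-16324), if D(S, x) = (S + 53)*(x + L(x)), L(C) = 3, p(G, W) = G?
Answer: 8639 - 145*I*√6 ≈ 8639.0 - 355.18*I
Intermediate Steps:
H = 6 (H = 5 - (5 - 1*6) = 5 - (5 - 6) = 5 - 1*(-1) = 5 + 1 = 6)
D(S, x) = (3 + x)*(53 + S) (D(S, x) = (S + 53)*(x + 3) = (53 + S)*(3 + x) = (3 + x)*(53 + S))
D(J(-2, H), -148) - 1*(-16324) = (159 + 3*√(-4 - 2) + 53*(-148) + √(-4 - 2)*(-148)) - 1*(-16324) = (159 + 3*√(-6) - 7844 + √(-6)*(-148)) + 16324 = (159 + 3*(I*√6) - 7844 + (I*√6)*(-148)) + 16324 = (159 + 3*I*√6 - 7844 - 148*I*√6) + 16324 = (-7685 - 145*I*√6) + 16324 = 8639 - 145*I*√6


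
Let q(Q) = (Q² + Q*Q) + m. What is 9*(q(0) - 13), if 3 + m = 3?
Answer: -117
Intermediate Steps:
m = 0 (m = -3 + 3 = 0)
q(Q) = 2*Q² (q(Q) = (Q² + Q*Q) + 0 = (Q² + Q²) + 0 = 2*Q² + 0 = 2*Q²)
9*(q(0) - 13) = 9*(2*0² - 13) = 9*(2*0 - 13) = 9*(0 - 13) = 9*(-13) = -117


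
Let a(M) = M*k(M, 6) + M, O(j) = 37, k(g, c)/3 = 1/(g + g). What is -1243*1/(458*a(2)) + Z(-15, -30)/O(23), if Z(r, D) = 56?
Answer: 43777/59311 ≈ 0.73809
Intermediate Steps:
k(g, c) = 3/(2*g) (k(g, c) = 3/(g + g) = 3/((2*g)) = 3*(1/(2*g)) = 3/(2*g))
a(M) = 3/2 + M (a(M) = M*(3/(2*M)) + M = 3/2 + M)
-1243*1/(458*a(2)) + Z(-15, -30)/O(23) = -1243*1/(458*(3/2 + 2)) + 56/37 = -1243/(458*(7/2)) + 56*(1/37) = -1243/1603 + 56/37 = 43777/59311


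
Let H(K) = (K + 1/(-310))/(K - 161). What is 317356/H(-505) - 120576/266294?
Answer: 8723957723938032/20844295997 ≈ 4.1853e+5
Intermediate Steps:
H(K) = (-1/310 + K)/(-161 + K) (H(K) = (K - 1/310)/(-161 + K) = (-1/310 + K)/(-161 + K))
317356/H(-505) - 120576/266294 = 317356/(((-1/310 - 505)/(-161 - 505))) - 120576/266294 = 317356/((-156551/310/(-666))) - 120576*1/266294 = 317356/((-1/666*(-156551/310))) - 60288/133147 = 317356/(156551/206460) - 60288/133147 = 317356*(206460/156551) - 60288/133147 = 65521319760/156551 - 60288/133147 = 8723957723938032/20844295997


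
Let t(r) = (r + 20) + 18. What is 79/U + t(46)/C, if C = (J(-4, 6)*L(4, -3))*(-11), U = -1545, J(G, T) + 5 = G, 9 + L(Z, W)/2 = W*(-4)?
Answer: 4603/50985 ≈ 0.090281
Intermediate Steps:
L(Z, W) = -18 - 8*W (L(Z, W) = -18 + 2*(W*(-4)) = -18 + 2*(-4*W) = -18 - 8*W)
J(G, T) = -5 + G
t(r) = 38 + r (t(r) = (20 + r) + 18 = 38 + r)
C = 594 (C = ((-5 - 4)*(-18 - 8*(-3)))*(-11) = -9*(-18 + 24)*(-11) = -9*6*(-11) = -54*(-11) = 594)
79/U + t(46)/C = 79/(-1545) + (38 + 46)/594 = 79*(-1/1545) + 84*(1/594) = -79/1545 + 14/99 = 4603/50985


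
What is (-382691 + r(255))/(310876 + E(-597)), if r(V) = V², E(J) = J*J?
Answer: -317666/667285 ≈ -0.47606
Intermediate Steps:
E(J) = J²
(-382691 + r(255))/(310876 + E(-597)) = (-382691 + 255²)/(310876 + (-597)²) = (-382691 + 65025)/(310876 + 356409) = -317666/667285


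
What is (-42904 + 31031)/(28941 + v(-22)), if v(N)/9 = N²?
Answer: -11873/33297 ≈ -0.35658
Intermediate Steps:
v(N) = 9*N²
(-42904 + 31031)/(28941 + v(-22)) = (-42904 + 31031)/(28941 + 9*(-22)²) = -11873/(28941 + 9*484) = -11873/(28941 + 4356) = -11873/33297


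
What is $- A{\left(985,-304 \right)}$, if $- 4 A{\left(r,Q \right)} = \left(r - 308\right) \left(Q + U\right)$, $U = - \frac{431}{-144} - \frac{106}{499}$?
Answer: $- \frac{14653271663}{287424} \approx -50981.0$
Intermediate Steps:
$U = \frac{199805}{71856}$ ($U = \left(-431\right) \left(- \frac{1}{144}\right) - \frac{106}{499} = \frac{431}{144} - \frac{106}{499} = \frac{199805}{71856} \approx 2.7806$)
$A{\left(r,Q \right)} = - \frac{\left(-308 + r\right) \left(\frac{199805}{71856} + Q\right)}{4}$ ($A{\left(r,Q \right)} = - \frac{\left(r - 308\right) \left(Q + \frac{199805}{71856}\right)}{4} = - \frac{\left(-308 + r\right) \left(\frac{199805}{71856} + Q\right)}{4}$)
$- A{\left(985,-304 \right)} = - (\frac{15384985}{71856} + 77 \left(-304\right) - \frac{196807925}{287424} - \left(-76\right) 985) = - (\frac{15384985}{71856} - 23408 - \frac{196807925}{287424} + 74860) = \left(-1\right) \frac{14653271663}{287424} = - \frac{14653271663}{287424}$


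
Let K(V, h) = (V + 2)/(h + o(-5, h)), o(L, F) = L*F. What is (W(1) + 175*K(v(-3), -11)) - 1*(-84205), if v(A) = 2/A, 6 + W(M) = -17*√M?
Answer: 2778181/33 ≈ 84187.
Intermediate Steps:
W(M) = -6 - 17*√M
o(L, F) = F*L
K(V, h) = -(2 + V)/(4*h) (K(V, h) = (V + 2)/(h + h*(-5)) = (2 + V)/(h - 5*h) = (2 + V)/((-4*h)) = (2 + V)*(-1/(4*h)) = -(2 + V)/(4*h))
(W(1) + 175*K(v(-3), -11)) - 1*(-84205) = ((-6 - 17*√1) + 175*((¼)*(-2 - 2/(-3))/(-11))) - 1*(-84205) = ((-6 - 17*1) + 175*((¼)*(-1/11)*(-2 - 2*(-1)/3))) + 84205 = ((-6 - 17) + 175*((¼)*(-1/11)*(-2 - 1*(-⅔)))) + 84205 = (-23 + 175*((¼)*(-1/11)*(-2 + ⅔))) + 84205 = (-23 + 175*((¼)*(-1/11)*(-4/3))) + 84205 = (-23 + 175*(1/33)) + 84205 = (-23 + 175/33) + 84205 = -584/33 + 84205 = 2778181/33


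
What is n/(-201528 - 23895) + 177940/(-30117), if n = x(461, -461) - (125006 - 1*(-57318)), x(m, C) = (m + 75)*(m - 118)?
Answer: -4461962992/754340499 ≈ -5.9151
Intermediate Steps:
x(m, C) = (-118 + m)*(75 + m) (x(m, C) = (75 + m)*(-118 + m) = (-118 + m)*(75 + m))
n = 1524 (n = (-8850 + 461**2 - 43*461) - (125006 - 1*(-57318)) = (-8850 + 212521 - 19823) - (125006 + 57318) = 183848 - 1*182324 = 183848 - 182324 = 1524)
n/(-201528 - 23895) + 177940/(-30117) = 1524/(-201528 - 23895) + 177940/(-30117) = 1524/(-225423) + 177940*(-1/30117) = 1524*(-1/225423) - 177940/30117 = -508/75141 - 177940/30117 = -4461962992/754340499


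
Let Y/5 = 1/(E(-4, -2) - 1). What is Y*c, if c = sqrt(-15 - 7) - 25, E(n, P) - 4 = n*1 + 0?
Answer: 125 - 5*I*sqrt(22) ≈ 125.0 - 23.452*I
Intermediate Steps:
E(n, P) = 4 + n (E(n, P) = 4 + (n*1 + 0) = 4 + (n + 0) = 4 + n)
Y = -5 (Y = 5/((4 - 4) - 1) = 5/(0 - 1) = 5/(-1) = 5*(-1) = -5)
c = -25 + I*sqrt(22) (c = sqrt(-22) - 25 = I*sqrt(22) - 25 = -25 + I*sqrt(22) ≈ -25.0 + 4.6904*I)
Y*c = -5*(-25 + I*sqrt(22)) = 125 - 5*I*sqrt(22)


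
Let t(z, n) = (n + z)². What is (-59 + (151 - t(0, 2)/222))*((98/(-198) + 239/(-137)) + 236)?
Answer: 32370743740/1505493 ≈ 21502.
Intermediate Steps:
(-59 + (151 - t(0, 2)/222))*((98/(-198) + 239/(-137)) + 236) = (-59 + (151 - (2 + 0)²/222))*((98/(-198) + 239/(-137)) + 236) = (-59 + (151 - 1*2²*(1/222)))*((98*(-1/198) + 239*(-1/137)) + 236) = (-59 + (151 - 1*4*(1/222)))*((-49/99 - 239/137) + 236) = (-59 + (151 - 4*1/222))*(-30374/13563 + 236) = (-59 + (151 - 2/111))*(3170494/13563) = (-59 + 16759/111)*(3170494/13563) = (10210/111)*(3170494/13563) = 32370743740/1505493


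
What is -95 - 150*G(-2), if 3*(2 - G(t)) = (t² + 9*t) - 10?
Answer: -1595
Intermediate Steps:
G(t) = 16/3 - 3*t - t²/3 (G(t) = 2 - ((t² + 9*t) - 10)/3 = 2 - (-10 + t² + 9*t)/3 = 2 + (10/3 - 3*t - t²/3) = 16/3 - 3*t - t²/3)
-95 - 150*G(-2) = -95 - 150*(16/3 - 3*(-2) - ⅓*(-2)²) = -95 - 150*(16/3 + 6 - ⅓*4) = -95 - 150*(16/3 + 6 - 4/3) = -95 - 150*10 = -95 - 1500 = -1595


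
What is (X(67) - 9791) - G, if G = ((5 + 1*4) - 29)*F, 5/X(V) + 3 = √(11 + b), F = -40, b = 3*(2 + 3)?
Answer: -180032/17 + 5*√26/17 ≈ -10589.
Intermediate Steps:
b = 15 (b = 3*5 = 15)
X(V) = 5/(-3 + √26) (X(V) = 5/(-3 + √(11 + 15)) = 5/(-3 + √26))
G = 800 (G = ((5 + 1*4) - 29)*(-40) = ((5 + 4) - 29)*(-40) = (9 - 29)*(-40) = -20*(-40) = 800)
(X(67) - 9791) - G = ((15/17 + 5*√26/17) - 9791) - 1*800 = (-166432/17 + 5*√26/17) - 800 = -180032/17 + 5*√26/17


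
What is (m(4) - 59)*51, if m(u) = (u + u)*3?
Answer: -1785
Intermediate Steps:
m(u) = 6*u (m(u) = (2*u)*3 = 6*u)
(m(4) - 59)*51 = (6*4 - 59)*51 = (24 - 59)*51 = -35*51 = -1785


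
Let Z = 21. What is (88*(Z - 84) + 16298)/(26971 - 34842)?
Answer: -10754/7871 ≈ -1.3663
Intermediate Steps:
(88*(Z - 84) + 16298)/(26971 - 34842) = (88*(21 - 84) + 16298)/(26971 - 34842) = (88*(-63) + 16298)/(-7871) = (-5544 + 16298)*(-1/7871) = 10754*(-1/7871) = -10754/7871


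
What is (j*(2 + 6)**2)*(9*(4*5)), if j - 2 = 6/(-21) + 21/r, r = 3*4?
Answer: 279360/7 ≈ 39909.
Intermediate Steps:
r = 12
j = 97/28 (j = 2 + (6/(-21) + 21/12) = 2 + (6*(-1/21) + 21*(1/12)) = 2 + (-2/7 + 7/4) = 2 + 41/28 = 97/28 ≈ 3.4643)
(j*(2 + 6)**2)*(9*(4*5)) = (97*(2 + 6)**2/28)*(9*(4*5)) = ((97/28)*8**2)*(9*20) = ((97/28)*64)*180 = (1552/7)*180 = 279360/7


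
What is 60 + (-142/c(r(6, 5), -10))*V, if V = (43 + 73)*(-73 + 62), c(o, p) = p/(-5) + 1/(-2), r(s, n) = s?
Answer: 362564/3 ≈ 1.2085e+5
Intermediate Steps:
c(o, p) = -½ - p/5 (c(o, p) = p*(-⅕) + 1*(-½) = -p/5 - ½ = -½ - p/5)
V = -1276 (V = 116*(-11) = -1276)
60 + (-142/c(r(6, 5), -10))*V = 60 - 142/(-½ - ⅕*(-10))*(-1276) = 60 - 142/(-½ + 2)*(-1276) = 60 - 142/3/2*(-1276) = 60 - 142*⅔*(-1276) = 60 - 284/3*(-1276) = 60 + 362384/3 = 362564/3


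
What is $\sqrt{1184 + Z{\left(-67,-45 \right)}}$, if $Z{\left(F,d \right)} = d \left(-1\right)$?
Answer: $\sqrt{1229} \approx 35.057$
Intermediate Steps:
$Z{\left(F,d \right)} = - d$
$\sqrt{1184 + Z{\left(-67,-45 \right)}} = \sqrt{1184 - -45} = \sqrt{1184 + 45} = \sqrt{1229}$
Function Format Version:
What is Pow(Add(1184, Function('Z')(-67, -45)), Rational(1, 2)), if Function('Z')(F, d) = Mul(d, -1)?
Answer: Pow(1229, Rational(1, 2)) ≈ 35.057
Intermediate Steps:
Function('Z')(F, d) = Mul(-1, d)
Pow(Add(1184, Function('Z')(-67, -45)), Rational(1, 2)) = Pow(Add(1184, Mul(-1, -45)), Rational(1, 2)) = Pow(Add(1184, 45), Rational(1, 2)) = Pow(1229, Rational(1, 2))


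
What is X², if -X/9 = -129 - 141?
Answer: 5904900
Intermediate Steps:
X = 2430 (X = -9*(-129 - 141) = -9*(-270) = 2430)
X² = 2430² = 5904900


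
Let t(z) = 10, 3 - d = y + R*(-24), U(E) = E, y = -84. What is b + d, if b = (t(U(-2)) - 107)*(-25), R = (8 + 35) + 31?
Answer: 4288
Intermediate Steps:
R = 74 (R = 43 + 31 = 74)
d = 1863 (d = 3 - (-84 + 74*(-24)) = 3 - (-84 - 1776) = 3 - 1*(-1860) = 3 + 1860 = 1863)
b = 2425 (b = (10 - 107)*(-25) = -97*(-25) = 2425)
b + d = 2425 + 1863 = 4288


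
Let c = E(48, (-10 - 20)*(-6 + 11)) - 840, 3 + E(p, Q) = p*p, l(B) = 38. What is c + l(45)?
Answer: 1499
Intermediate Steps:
E(p, Q) = -3 + p² (E(p, Q) = -3 + p*p = -3 + p²)
c = 1461 (c = (-3 + 48²) - 840 = (-3 + 2304) - 840 = 2301 - 840 = 1461)
c + l(45) = 1461 + 38 = 1499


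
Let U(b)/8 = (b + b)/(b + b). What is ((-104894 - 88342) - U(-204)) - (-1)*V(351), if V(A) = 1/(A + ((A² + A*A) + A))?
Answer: -47751365375/247104 ≈ -1.9324e+5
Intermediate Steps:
V(A) = 1/(2*A + 2*A²) (V(A) = 1/(A + ((A² + A²) + A)) = 1/(A + (2*A² + A)) = 1/(A + (A + 2*A²)) = 1/(2*A + 2*A²))
U(b) = 8 (U(b) = 8*((b + b)/(b + b)) = 8*((2*b)/((2*b))) = 8*((2*b)*(1/(2*b))) = 8*1 = 8)
((-104894 - 88342) - U(-204)) - (-1)*V(351) = ((-104894 - 88342) - 1*8) - (-1)*(½)/(351*(1 + 351)) = (-193236 - 8) - (-1)*(½)*(1/351)/352 = -193244 - (-1)*(½)*(1/351)*(1/352) = -193244 - (-1)/247104 = -193244 - 1*(-1/247104) = -193244 + 1/247104 = -47751365375/247104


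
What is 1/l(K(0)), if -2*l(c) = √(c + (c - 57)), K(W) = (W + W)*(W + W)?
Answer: 2*I*√57/57 ≈ 0.26491*I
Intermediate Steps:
K(W) = 4*W² (K(W) = (2*W)*(2*W) = 4*W²)
l(c) = -√(-57 + 2*c)/2 (l(c) = -√(c + (c - 57))/2 = -√(c + (-57 + c))/2 = -√(-57 + 2*c)/2)
1/l(K(0)) = 1/(-√(-57 + 2*(4*0²))/2) = 1/(-√(-57 + 2*(4*0))/2) = 1/(-√(-57 + 2*0)/2) = 1/(-√(-57 + 0)/2) = 1/(-I*√57/2) = 2*I*√57/57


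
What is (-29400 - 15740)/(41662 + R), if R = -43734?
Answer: 305/14 ≈ 21.786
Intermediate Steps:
(-29400 - 15740)/(41662 + R) = (-29400 - 15740)/(41662 - 43734) = -45140/(-2072) = -45140*(-1/2072) = 305/14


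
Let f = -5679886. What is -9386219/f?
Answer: 9386219/5679886 ≈ 1.6525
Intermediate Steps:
-9386219/f = -9386219/(-5679886) = -9386219*(-1/5679886) = 9386219/5679886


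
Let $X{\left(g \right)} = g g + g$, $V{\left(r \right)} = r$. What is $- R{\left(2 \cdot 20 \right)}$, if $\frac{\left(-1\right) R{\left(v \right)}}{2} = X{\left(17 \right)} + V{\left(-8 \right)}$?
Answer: $596$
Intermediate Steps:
$X{\left(g \right)} = g + g^{2}$ ($X{\left(g \right)} = g^{2} + g = g + g^{2}$)
$R{\left(v \right)} = -596$ ($R{\left(v \right)} = - 2 \left(17 \left(1 + 17\right) - 8\right) = - 2 \left(17 \cdot 18 - 8\right) = - 2 \left(306 - 8\right) = \left(-2\right) 298 = -596$)
$- R{\left(2 \cdot 20 \right)} = \left(-1\right) \left(-596\right) = 596$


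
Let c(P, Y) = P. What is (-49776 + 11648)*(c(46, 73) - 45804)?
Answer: 1744661024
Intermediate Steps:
(-49776 + 11648)*(c(46, 73) - 45804) = (-49776 + 11648)*(46 - 45804) = -38128*(-45758) = 1744661024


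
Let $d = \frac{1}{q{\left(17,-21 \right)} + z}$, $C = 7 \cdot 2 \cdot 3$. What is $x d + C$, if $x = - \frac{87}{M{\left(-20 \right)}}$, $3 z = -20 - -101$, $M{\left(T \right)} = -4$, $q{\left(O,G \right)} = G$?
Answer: $\frac{365}{8} \approx 45.625$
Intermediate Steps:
$z = 27$ ($z = \frac{-20 - -101}{3} = \frac{-20 + 101}{3} = \frac{1}{3} \cdot 81 = 27$)
$C = 42$ ($C = 14 \cdot 3 = 42$)
$d = \frac{1}{6}$ ($d = \frac{1}{-21 + 27} = \frac{1}{6} \approx 0.16667$)
$x = \frac{87}{4}$ ($x = - \frac{87}{-4} = \left(-87\right) \left(- \frac{1}{4}\right) = \frac{87}{4} \approx 21.75$)
$x d + C = \frac{87}{4} \cdot \frac{1}{6} + 42 = \frac{29}{8} + 42 = \frac{365}{8}$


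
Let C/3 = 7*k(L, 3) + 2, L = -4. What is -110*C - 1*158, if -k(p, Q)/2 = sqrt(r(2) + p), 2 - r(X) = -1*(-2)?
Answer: -818 + 9240*I ≈ -818.0 + 9240.0*I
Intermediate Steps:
r(X) = 0 (r(X) = 2 - (-1)*(-2) = 2 - 1*2 = 2 - 2 = 0)
k(p, Q) = -2*sqrt(p) (k(p, Q) = -2*sqrt(0 + p) = -2*sqrt(p))
C = 6 - 84*I (C = 3*(7*(-4*I) + 2) = 3*(-28*I + 2) = 3*(2 - 28*I) = 6 - 84*I ≈ 6.0 - 84.0*I)
-110*C - 1*158 = -110*(6 - 84*I) - 1*158 = (-660 + 9240*I) - 158 = -818 + 9240*I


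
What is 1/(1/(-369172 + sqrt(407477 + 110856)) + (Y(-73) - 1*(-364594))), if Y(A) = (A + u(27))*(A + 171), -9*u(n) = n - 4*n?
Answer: 48834790673503650/17498579863578892425917 + sqrt(518333)/17498579863578892425917 ≈ 2.7908e-6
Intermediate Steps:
u(n) = n/3 (u(n) = -(n - 4*n)/9 = -(-1)*n/3 = n/3)
Y(A) = (9 + A)*(171 + A) (Y(A) = (A + (1/3)*27)*(A + 171) = (A + 9)*(171 + A) = (9 + A)*(171 + A))
1/(1/(-369172 + sqrt(407477 + 110856)) + (Y(-73) - 1*(-364594))) = 1/(1/(-369172 + sqrt(407477 + 110856)) + ((1539 + (-73)**2 + 180*(-73)) - 1*(-364594))) = 1/(1/(-369172 + sqrt(518333)) + ((1539 + 5329 - 13140) + 364594)) = 1/(1/(-369172 + sqrt(518333)) + (-6272 + 364594)) = 1/(1/(-369172 + sqrt(518333)) + 358322) = 1/(358322 + 1/(-369172 + sqrt(518333)))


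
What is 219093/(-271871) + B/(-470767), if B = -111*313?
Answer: -93696140178/127987895057 ≈ -0.73207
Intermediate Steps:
B = -34743
219093/(-271871) + B/(-470767) = 219093/(-271871) - 34743/(-470767) = 219093*(-1/271871) - 34743*(-1/470767) = -219093/271871 + 34743/470767 = -93696140178/127987895057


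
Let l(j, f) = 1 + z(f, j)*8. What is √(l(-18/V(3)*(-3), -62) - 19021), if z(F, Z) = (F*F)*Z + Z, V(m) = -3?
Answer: 10*I*√5727 ≈ 756.77*I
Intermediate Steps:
z(F, Z) = Z + Z*F² (z(F, Z) = F²*Z + Z = Z*F² + Z = Z + Z*F²)
l(j, f) = 1 + 8*j*(1 + f²) (l(j, f) = 1 + (j*(1 + f²))*8 = 1 + 8*j*(1 + f²))
√(l(-18/V(3)*(-3), -62) - 19021) = √((1 + 8*(-18/(-3)*(-3))*(1 + (-62)²)) - 19021) = √((1 + 8*(-18*(-1)/3*(-3))*(1 + 3844)) - 19021) = √((1 + 8*(-6*(-1)*(-3))*3845) - 19021) = √((1 + 8*(6*(-3))*3845) - 19021) = √((1 + 8*(-18)*3845) - 19021) = √((1 - 553680) - 19021) = √(-553679 - 19021) = √(-572700) = 10*I*√5727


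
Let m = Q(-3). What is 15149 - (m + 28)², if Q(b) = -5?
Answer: 14620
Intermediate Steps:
m = -5
15149 - (m + 28)² = 15149 - (-5 + 28)² = 15149 - 1*23² = 15149 - 1*529 = 15149 - 529 = 14620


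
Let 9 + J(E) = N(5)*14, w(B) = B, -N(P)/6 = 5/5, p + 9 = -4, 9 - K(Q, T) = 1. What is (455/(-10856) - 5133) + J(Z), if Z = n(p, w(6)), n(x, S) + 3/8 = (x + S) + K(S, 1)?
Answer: -56733911/10856 ≈ -5226.0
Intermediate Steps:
K(Q, T) = 8 (K(Q, T) = 9 - 1*1 = 9 - 1 = 8)
p = -13 (p = -9 - 4 = -13)
N(P) = -6 (N(P) = -30/5 = -6*1 = -6)
n(x, S) = 61/8 + S + x (n(x, S) = -3/8 + ((x + S) + 8) = -3/8 + ((S + x) + 8) = -3/8 + (8 + S + x) = 61/8 + S + x)
Z = 5/8 (Z = 61/8 + 6 - 13 = 5/8 ≈ 0.62500)
J(E) = -93 (J(E) = -9 - 6*14 = -9 - 84 = -93)
(455/(-10856) - 5133) + J(Z) = (455/(-10856) - 5133) - 93 = (455*(-1/10856) - 5133) - 93 = (-455/10856 - 5133) - 93 = -55724303/10856 - 93 = -56733911/10856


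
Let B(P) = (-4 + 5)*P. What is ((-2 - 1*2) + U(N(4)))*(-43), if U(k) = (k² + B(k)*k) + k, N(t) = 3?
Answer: -731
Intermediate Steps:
B(P) = P (B(P) = 1*P = P)
U(k) = k + 2*k² (U(k) = (k² + k*k) + k = (k² + k²) + k = 2*k² + k = k + 2*k²)
((-2 - 1*2) + U(N(4)))*(-43) = ((-2 - 1*2) + 3*(1 + 2*3))*(-43) = ((-2 - 2) + 3*(1 + 6))*(-43) = (-4 + 3*7)*(-43) = (-4 + 21)*(-43) = 17*(-43) = -731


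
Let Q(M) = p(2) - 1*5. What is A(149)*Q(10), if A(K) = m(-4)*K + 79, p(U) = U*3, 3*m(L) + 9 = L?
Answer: -1700/3 ≈ -566.67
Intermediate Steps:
m(L) = -3 + L/3
p(U) = 3*U
Q(M) = 1 (Q(M) = 3*2 - 1*5 = 6 - 5 = 1)
A(K) = 79 - 13*K/3 (A(K) = (-3 + (⅓)*(-4))*K + 79 = (-3 - 4/3)*K + 79 = -13*K/3 + 79 = 79 - 13*K/3)
A(149)*Q(10) = (79 - 13/3*149)*1 = (79 - 1937/3)*1 = -1700/3*1 = -1700/3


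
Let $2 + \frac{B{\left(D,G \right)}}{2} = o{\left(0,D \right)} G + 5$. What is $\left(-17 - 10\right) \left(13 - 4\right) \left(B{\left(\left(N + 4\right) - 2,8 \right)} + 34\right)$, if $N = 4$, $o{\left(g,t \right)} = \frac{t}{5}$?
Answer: $- \frac{71928}{5} \approx -14386.0$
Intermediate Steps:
$o{\left(g,t \right)} = \frac{t}{5}$ ($o{\left(g,t \right)} = t \frac{1}{5} = \frac{t}{5}$)
$B{\left(D,G \right)} = 6 + \frac{2 D G}{5}$ ($B{\left(D,G \right)} = -4 + 2 \left(\frac{D}{5} G + 5\right) = -4 + 2 \left(\frac{D G}{5} + 5\right) = -4 + 2 \left(5 + \frac{D G}{5}\right) = -4 + \left(10 + \frac{2 D G}{5}\right) = 6 + \frac{2 D G}{5}$)
$\left(-17 - 10\right) \left(13 - 4\right) \left(B{\left(\left(N + 4\right) - 2,8 \right)} + 34\right) = \left(-17 - 10\right) \left(13 - 4\right) \left(\left(6 + \frac{2}{5} \left(\left(4 + 4\right) - 2\right) 8\right) + 34\right) = \left(-27\right) 9 \left(\left(6 + \frac{2}{5} \left(8 - 2\right) 8\right) + 34\right) = - 243 \left(\left(6 + \frac{2}{5} \cdot 6 \cdot 8\right) + 34\right) = - 243 \left(\left(6 + \frac{96}{5}\right) + 34\right) = - 243 \left(\frac{126}{5} + 34\right) = \left(-243\right) \frac{296}{5} = - \frac{71928}{5}$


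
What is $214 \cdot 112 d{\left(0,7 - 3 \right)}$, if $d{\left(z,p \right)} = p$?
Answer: $95872$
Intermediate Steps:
$214 \cdot 112 d{\left(0,7 - 3 \right)} = 214 \cdot 112 \left(7 - 3\right) = 23968 \cdot 4 = 95872$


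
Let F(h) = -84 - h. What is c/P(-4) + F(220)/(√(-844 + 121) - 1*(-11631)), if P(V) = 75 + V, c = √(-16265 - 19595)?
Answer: -294652/11273407 + 2*I*√8965/71 + 76*I*√723/33820221 ≈ -0.026137 + 2.6672*I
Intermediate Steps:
c = 2*I*√8965 (c = √(-35860) = 2*I*√8965 ≈ 189.37*I)
c/P(-4) + F(220)/(√(-844 + 121) - 1*(-11631)) = (2*I*√8965)/(75 - 4) + (-84 - 1*220)/(√(-844 + 121) - 1*(-11631)) = (2*I*√8965)/71 + (-84 - 220)/(√(-723) + 11631) = (2*I*√8965)*(1/71) - 304/(I*√723 + 11631) = 2*I*√8965/71 - 304/(11631 + I*√723) = -304/(11631 + I*√723) + 2*I*√8965/71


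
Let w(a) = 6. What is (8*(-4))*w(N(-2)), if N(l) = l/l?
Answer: -192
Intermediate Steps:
N(l) = 1
(8*(-4))*w(N(-2)) = (8*(-4))*6 = -32*6 = -192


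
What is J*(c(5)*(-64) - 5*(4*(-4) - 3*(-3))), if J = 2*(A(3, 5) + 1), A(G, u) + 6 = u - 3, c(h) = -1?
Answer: -594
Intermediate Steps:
A(G, u) = -9 + u (A(G, u) = -6 + (u - 3) = -6 + (-3 + u) = -9 + u)
J = -6 (J = 2*((-9 + 5) + 1) = 2*(-4 + 1) = 2*(-3) = -6)
J*(c(5)*(-64) - 5*(4*(-4) - 3*(-3))) = -6*(-1*(-64) - 5*(4*(-4) - 3*(-3))) = -6*(64 - 5*(-16 + 9)) = -6*(64 - 5*(-7)) = -6*(64 + 35) = -6*99 = -594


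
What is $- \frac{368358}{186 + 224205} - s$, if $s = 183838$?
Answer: $- \frac{13750653672}{74797} \approx -1.8384 \cdot 10^{5}$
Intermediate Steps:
$- \frac{368358}{186 + 224205} - s = - \frac{368358}{186 + 224205} - 183838 = - \frac{368358}{224391} - 183838 = \left(-368358\right) \frac{1}{224391} - 183838 = - \frac{122786}{74797} - 183838 = - \frac{13750653672}{74797}$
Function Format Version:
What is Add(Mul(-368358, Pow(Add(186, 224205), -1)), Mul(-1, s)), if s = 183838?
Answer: Rational(-13750653672, 74797) ≈ -1.8384e+5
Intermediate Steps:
Add(Mul(-368358, Pow(Add(186, 224205), -1)), Mul(-1, s)) = Add(Mul(-368358, Pow(Add(186, 224205), -1)), Mul(-1, 183838)) = Add(Mul(-368358, Pow(224391, -1)), -183838) = Add(Mul(-368358, Rational(1, 224391)), -183838) = Add(Rational(-122786, 74797), -183838) = Rational(-13750653672, 74797)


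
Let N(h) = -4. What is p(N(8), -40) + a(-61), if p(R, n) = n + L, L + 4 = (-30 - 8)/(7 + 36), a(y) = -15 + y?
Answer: -5198/43 ≈ -120.88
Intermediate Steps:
L = -210/43 (L = -4 + (-30 - 8)/(7 + 36) = -4 - 38/43 = -210/43 ≈ -4.8837)
p(R, n) = -210/43 + n (p(R, n) = n - 210/43 = -210/43 + n)
p(N(8), -40) + a(-61) = (-210/43 - 40) + (-15 - 61) = -1930/43 - 76 = -5198/43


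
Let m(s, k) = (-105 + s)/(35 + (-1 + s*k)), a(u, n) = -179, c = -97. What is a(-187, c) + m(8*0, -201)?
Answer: -6191/34 ≈ -182.09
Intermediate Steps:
m(s, k) = (-105 + s)/(34 + k*s) (m(s, k) = (-105 + s)/(35 + (-1 + k*s)) = (-105 + s)/(34 + k*s))
a(-187, c) + m(8*0, -201) = -179 + (-105 + 8*0)/(34 - 1608*0) = -179 + (-105 + 0)/(34 - 201*0) = -179 - 105/(34 + 0) = -179 - 105/34 = -6191/34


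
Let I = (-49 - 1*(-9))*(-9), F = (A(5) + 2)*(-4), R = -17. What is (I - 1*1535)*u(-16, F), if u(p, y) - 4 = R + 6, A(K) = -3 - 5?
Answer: 8225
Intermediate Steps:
A(K) = -8
F = 24 (F = (-8 + 2)*(-4) = -6*(-4) = 24)
u(p, y) = -7 (u(p, y) = 4 + (-17 + 6) = 4 - 11 = -7)
I = 360 (I = (-49 + 9)*(-9) = -40*(-9) = 360)
(I - 1*1535)*u(-16, F) = (360 - 1*1535)*(-7) = (360 - 1535)*(-7) = -1175*(-7) = 8225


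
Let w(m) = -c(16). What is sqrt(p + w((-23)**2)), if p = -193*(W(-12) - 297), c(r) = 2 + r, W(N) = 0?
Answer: 3*sqrt(6367) ≈ 239.38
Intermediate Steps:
w(m) = -18 (w(m) = -(2 + 16) = -1*18 = -18)
p = 57321 (p = -193*(0 - 297) = -193*(-297) = 57321)
sqrt(p + w((-23)**2)) = sqrt(57321 - 18) = sqrt(57303) = 3*sqrt(6367)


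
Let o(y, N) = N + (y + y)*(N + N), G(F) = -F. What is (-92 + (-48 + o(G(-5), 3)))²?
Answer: 5929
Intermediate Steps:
o(y, N) = N + 4*N*y (o(y, N) = N + (2*y)*(2*N) = N + 4*N*y)
(-92 + (-48 + o(G(-5), 3)))² = (-92 + (-48 + 3*(1 + 4*(-1*(-5)))))² = (-92 + (-48 + 3*(1 + 4*5)))² = (-92 + (-48 + 3*(1 + 20)))² = (-92 + (-48 + 3*21))² = (-92 + (-48 + 63))² = (-92 + 15)² = (-77)² = 5929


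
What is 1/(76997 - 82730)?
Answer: -1/5733 ≈ -0.00017443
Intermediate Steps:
1/(76997 - 82730) = 1/(-5733) = -1/5733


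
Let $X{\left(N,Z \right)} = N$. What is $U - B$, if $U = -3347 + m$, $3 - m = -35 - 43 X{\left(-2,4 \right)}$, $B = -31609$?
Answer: $28214$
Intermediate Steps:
$m = -48$ ($m = 3 - \left(-35 - -86\right) = 3 - \left(-35 + 86\right) = 3 - 51 = -48$)
$U = -3395$ ($U = -3347 - 48 = -3395$)
$U - B = -3395 - -31609 = -3395 + 31609 = 28214$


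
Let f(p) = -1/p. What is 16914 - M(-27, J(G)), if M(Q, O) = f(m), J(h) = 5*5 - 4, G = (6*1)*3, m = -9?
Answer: 152225/9 ≈ 16914.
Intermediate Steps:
G = 18 (G = 6*3 = 18)
J(h) = 21 (J(h) = 25 - 4 = 21)
M(Q, O) = ⅑ (M(Q, O) = -1/(-9) = -1*(-⅑) = ⅑)
16914 - M(-27, J(G)) = 16914 - 1*⅑ = 16914 - ⅑ = 152225/9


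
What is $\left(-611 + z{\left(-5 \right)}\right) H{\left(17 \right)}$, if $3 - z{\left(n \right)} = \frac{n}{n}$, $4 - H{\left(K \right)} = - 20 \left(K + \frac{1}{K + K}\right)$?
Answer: $- \frac{3567522}{17} \approx -2.0985 \cdot 10^{5}$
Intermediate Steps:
$H{\left(K \right)} = 4 + \frac{10}{K} + 20 K$ ($H{\left(K \right)} = 4 - - 20 \left(K + \frac{1}{K + K}\right) = 4 - - 20 \left(K + \frac{1}{2 K}\right) = 4 - \left(- 20 K - \frac{10}{K}\right) = 4 + \left(\frac{10}{K} + 20 K\right) = 4 + \frac{10}{K} + 20 K$)
$z{\left(n \right)} = 2$ ($z{\left(n \right)} = 3 - \frac{n}{n} = 3 - 1 = 2$)
$\left(-611 + z{\left(-5 \right)}\right) H{\left(17 \right)} = \left(-611 + 2\right) \left(4 + \frac{10}{17} + 20 \cdot 17\right) = - 609 \left(4 + 10 \cdot \frac{1}{17} + 340\right) = - 609 \left(4 + \frac{10}{17} + 340\right) = \left(-609\right) \frac{5858}{17} = - \frac{3567522}{17}$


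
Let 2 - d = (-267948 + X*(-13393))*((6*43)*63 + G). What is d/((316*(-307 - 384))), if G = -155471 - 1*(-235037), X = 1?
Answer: -13479047311/109178 ≈ -1.2346e+5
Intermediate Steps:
G = 79566 (G = -155471 + 235037 = 79566)
d = 26958094622 (d = 2 - (-267948 + 1*(-13393))*((6*43)*63 + 79566) = 2 - (-267948 - 13393)*(258*63 + 79566) = 2 - (-281341)*(16254 + 79566) = 2 - (-281341)*95820 = 2 - 1*(-26958094620) = 2 + 26958094620 = 26958094622)
d/((316*(-307 - 384))) = 26958094622/((316*(-307 - 384))) = 26958094622/((316*(-691))) = 26958094622/(-218356) = 26958094622*(-1/218356) = -13479047311/109178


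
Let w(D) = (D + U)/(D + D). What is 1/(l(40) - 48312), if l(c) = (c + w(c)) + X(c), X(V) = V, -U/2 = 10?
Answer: -4/192927 ≈ -2.0733e-5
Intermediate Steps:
U = -20 (U = -2*10 = -20)
w(D) = (-20 + D)/(2*D) (w(D) = (D - 20)/(D + D) = (-20 + D)/((2*D)) = (-20 + D)*(1/(2*D)) = (-20 + D)/(2*D))
l(c) = 2*c + (-20 + c)/(2*c) (l(c) = (c + (-20 + c)/(2*c)) + c = 2*c + (-20 + c)/(2*c))
1/(l(40) - 48312) = 1/((½ - 10/40 + 2*40) - 48312) = 1/((½ - 10*1/40 + 80) - 48312) = 1/((½ - ¼ + 80) - 48312) = 1/(321/4 - 48312) = 1/(-192927/4) = -4/192927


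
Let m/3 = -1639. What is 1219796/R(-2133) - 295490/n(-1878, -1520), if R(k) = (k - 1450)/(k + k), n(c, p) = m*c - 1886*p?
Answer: 31484281517267993/21678665609 ≈ 1.4523e+6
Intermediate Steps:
m = -4917 (m = 3*(-1639) = -4917)
n(c, p) = -4917*c - 1886*p
R(k) = (-1450 + k)/(2*k) (R(k) = (-1450 + k)/((2*k)) = (-1450 + k)*(1/(2*k)) = (-1450 + k)/(2*k))
1219796/R(-2133) - 295490/n(-1878, -1520) = 1219796/(((1/2)*(-1450 - 2133)/(-2133))) - 295490/(-4917*(-1878) - 1886*(-1520)) = 1219796/(((1/2)*(-1/2133)*(-3583))) - 295490/(9234126 + 2866720) = 1219796/(3583/4266) - 295490/12100846 = 1219796*(4266/3583) - 295490*1/12100846 = 5203649736/3583 - 147745/6050423 = 31484281517267993/21678665609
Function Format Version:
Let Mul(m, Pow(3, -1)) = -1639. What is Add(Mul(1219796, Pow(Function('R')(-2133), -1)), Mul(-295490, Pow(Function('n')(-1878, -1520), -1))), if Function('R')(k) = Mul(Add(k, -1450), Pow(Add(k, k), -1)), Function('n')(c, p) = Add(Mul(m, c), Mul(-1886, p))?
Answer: Rational(31484281517267993, 21678665609) ≈ 1.4523e+6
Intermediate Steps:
m = -4917 (m = Mul(3, -1639) = -4917)
Function('n')(c, p) = Add(Mul(-4917, c), Mul(-1886, p))
Function('R')(k) = Mul(Rational(1, 2), Pow(k, -1), Add(-1450, k)) (Function('R')(k) = Mul(Add(-1450, k), Pow(Mul(2, k), -1)) = Mul(Add(-1450, k), Mul(Rational(1, 2), Pow(k, -1))) = Mul(Rational(1, 2), Pow(k, -1), Add(-1450, k)))
Add(Mul(1219796, Pow(Function('R')(-2133), -1)), Mul(-295490, Pow(Function('n')(-1878, -1520), -1))) = Add(Mul(1219796, Pow(Mul(Rational(1, 2), Pow(-2133, -1), Add(-1450, -2133)), -1)), Mul(-295490, Pow(Add(Mul(-4917, -1878), Mul(-1886, -1520)), -1))) = Add(Mul(1219796, Pow(Mul(Rational(1, 2), Rational(-1, 2133), -3583), -1)), Mul(-295490, Pow(Add(9234126, 2866720), -1))) = Add(Mul(1219796, Pow(Rational(3583, 4266), -1)), Mul(-295490, Pow(12100846, -1))) = Add(Mul(1219796, Rational(4266, 3583)), Mul(-295490, Rational(1, 12100846))) = Add(Rational(5203649736, 3583), Rational(-147745, 6050423)) = Rational(31484281517267993, 21678665609)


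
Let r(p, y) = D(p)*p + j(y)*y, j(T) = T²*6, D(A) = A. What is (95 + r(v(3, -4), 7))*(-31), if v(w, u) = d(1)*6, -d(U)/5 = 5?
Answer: -764243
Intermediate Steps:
d(U) = -25 (d(U) = -5*5 = -25)
v(w, u) = -150 (v(w, u) = -25*6 = -150)
j(T) = 6*T²
r(p, y) = p² + 6*y³ (r(p, y) = p*p + (6*y²)*y = p² + 6*y³)
(95 + r(v(3, -4), 7))*(-31) = (95 + ((-150)² + 6*7³))*(-31) = (95 + (22500 + 6*343))*(-31) = (95 + (22500 + 2058))*(-31) = (95 + 24558)*(-31) = 24653*(-31) = -764243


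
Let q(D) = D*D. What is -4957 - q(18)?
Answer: -5281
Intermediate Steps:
q(D) = D**2
-4957 - q(18) = -4957 - 1*18**2 = -4957 - 1*324 = -4957 - 324 = -5281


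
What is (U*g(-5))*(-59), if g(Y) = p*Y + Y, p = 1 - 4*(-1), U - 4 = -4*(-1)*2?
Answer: 21240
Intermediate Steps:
U = 12 (U = 4 - 4*(-1)*2 = 4 + 4*2 = 4 + 8 = 12)
p = 5 (p = 1 + 4 = 5)
g(Y) = 6*Y (g(Y) = 5*Y + Y = 6*Y)
(U*g(-5))*(-59) = (12*(6*(-5)))*(-59) = (12*(-30))*(-59) = -360*(-59) = 21240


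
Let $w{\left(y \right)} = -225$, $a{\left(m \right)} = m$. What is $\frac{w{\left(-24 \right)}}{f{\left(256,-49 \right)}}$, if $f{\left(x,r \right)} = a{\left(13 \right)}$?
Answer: $- \frac{225}{13} \approx -17.308$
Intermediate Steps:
$f{\left(x,r \right)} = 13$
$\frac{w{\left(-24 \right)}}{f{\left(256,-49 \right)}} = - \frac{225}{13}$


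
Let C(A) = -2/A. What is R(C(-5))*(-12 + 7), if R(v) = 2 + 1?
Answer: -15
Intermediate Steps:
R(v) = 3
R(C(-5))*(-12 + 7) = 3*(-12 + 7) = 3*(-5) = -15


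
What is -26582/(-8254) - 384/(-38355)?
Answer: 170453691/52763695 ≈ 3.2305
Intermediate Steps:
-26582/(-8254) - 384/(-38355) = -26582*(-1/8254) - 384*(-1/38355) = 13291/4127 + 128/12785 = 170453691/52763695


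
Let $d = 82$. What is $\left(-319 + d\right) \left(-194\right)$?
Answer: $45978$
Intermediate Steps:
$\left(-319 + d\right) \left(-194\right) = \left(-319 + 82\right) \left(-194\right) = \left(-237\right) \left(-194\right) = 45978$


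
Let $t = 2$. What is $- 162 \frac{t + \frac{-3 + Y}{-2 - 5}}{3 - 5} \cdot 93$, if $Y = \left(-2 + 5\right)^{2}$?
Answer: $\frac{60264}{7} \approx 8609.1$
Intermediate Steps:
$Y = 9$ ($Y = 3^{2} = 9$)
$- 162 \frac{t + \frac{-3 + Y}{-2 - 5}}{3 - 5} \cdot 93 = - 162 \frac{2 + \frac{-3 + 9}{-2 - 5}}{3 - 5} \cdot 93 = - 162 \frac{2 + \frac{6}{-7}}{-2} \cdot 93 = - 162 \left(2 + 6 \left(- \frac{1}{7}\right)\right) \left(- \frac{1}{2}\right) 93 = - 162 \left(2 - \frac{6}{7}\right) \left(- \frac{1}{2}\right) 93 = - 162 \cdot \frac{8}{7} \left(- \frac{1}{2}\right) 93 = \left(-162\right) \left(- \frac{4}{7}\right) 93 = \frac{648}{7} \cdot 93 = \frac{60264}{7}$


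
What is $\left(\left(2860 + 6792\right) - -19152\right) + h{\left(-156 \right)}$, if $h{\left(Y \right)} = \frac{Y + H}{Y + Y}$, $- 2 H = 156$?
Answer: $\frac{115219}{4} \approx 28805.0$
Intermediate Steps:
$H = -78$ ($H = \left(- \frac{1}{2}\right) 156 = -78$)
$h{\left(Y \right)} = \frac{-78 + Y}{2 Y}$ ($h{\left(Y \right)} = \frac{Y - 78}{Y + Y} = \frac{-78 + Y}{2 Y}$)
$\left(\left(2860 + 6792\right) - -19152\right) + h{\left(-156 \right)} = \left(\left(2860 + 6792\right) - -19152\right) + \frac{-78 - 156}{2 \left(-156\right)} = \left(9652 + 19152\right) + \frac{1}{2} \left(- \frac{1}{156}\right) \left(-234\right) = 28804 + \frac{3}{4} = \frac{115219}{4}$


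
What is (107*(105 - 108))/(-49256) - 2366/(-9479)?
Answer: 119582455/466897624 ≈ 0.25612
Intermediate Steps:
(107*(105 - 108))/(-49256) - 2366/(-9479) = (107*(-3))*(-1/49256) - 2366*(-1/9479) = -321*(-1/49256) + 2366/9479 = 321/49256 + 2366/9479 = 119582455/466897624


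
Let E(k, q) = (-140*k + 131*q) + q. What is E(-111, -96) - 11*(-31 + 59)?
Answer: 2560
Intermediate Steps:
E(k, q) = -140*k + 132*q
E(-111, -96) - 11*(-31 + 59) = (-140*(-111) + 132*(-96)) - 11*(-31 + 59) = (15540 - 12672) - 11*28 = 2868 - 1*308 = 2868 - 308 = 2560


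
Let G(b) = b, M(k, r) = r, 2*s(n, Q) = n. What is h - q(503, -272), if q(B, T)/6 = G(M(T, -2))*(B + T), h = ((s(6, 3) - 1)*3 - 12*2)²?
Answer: 3096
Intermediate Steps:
s(n, Q) = n/2
h = 324 (h = (((½)*6 - 1)*3 - 12*2)² = ((3 - 1)*3 - 24)² = (2*3 - 24)² = (6 - 24)² = (-18)² = 324)
q(B, T) = -12*B - 12*T (q(B, T) = 6*(-2*(B + T)) = 6*(-2*B - 2*T) = -12*B - 12*T)
h - q(503, -272) = 324 - (-12*503 - 12*(-272)) = 324 - (-6036 + 3264) = 324 - 1*(-2772) = 324 + 2772 = 3096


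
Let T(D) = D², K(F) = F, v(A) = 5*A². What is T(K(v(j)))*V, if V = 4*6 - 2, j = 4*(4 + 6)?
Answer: 1408000000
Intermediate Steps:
j = 40 (j = 4*10 = 40)
V = 22 (V = 24 - 2 = 22)
T(K(v(j)))*V = (5*40²)²*22 = (5*1600)²*22 = 8000²*22 = 64000000*22 = 1408000000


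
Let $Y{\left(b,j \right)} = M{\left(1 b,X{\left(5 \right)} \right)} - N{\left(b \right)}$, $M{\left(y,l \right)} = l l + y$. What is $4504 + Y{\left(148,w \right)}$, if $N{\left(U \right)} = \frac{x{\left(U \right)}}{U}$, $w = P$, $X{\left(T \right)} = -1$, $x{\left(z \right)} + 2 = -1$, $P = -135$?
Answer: $\frac{688647}{148} \approx 4653.0$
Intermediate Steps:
$x{\left(z \right)} = -3$ ($x{\left(z \right)} = -2 - 1 = -3$)
$w = -135$
$M{\left(y,l \right)} = y + l^{2}$ ($M{\left(y,l \right)} = l^{2} + y = y + l^{2}$)
$N{\left(U \right)} = - \frac{3}{U}$
$Y{\left(b,j \right)} = 1 + b + \frac{3}{b}$ ($Y{\left(b,j \right)} = \left(1 b + \left(-1\right)^{2}\right) - - \frac{3}{b} = \left(b + 1\right) + \frac{3}{b} = \left(1 + b\right) + \frac{3}{b} = 1 + b + \frac{3}{b}$)
$4504 + Y{\left(148,w \right)} = 4504 + \left(1 + 148 + \frac{3}{148}\right) = 4504 + \frac{22055}{148} = \frac{688647}{148}$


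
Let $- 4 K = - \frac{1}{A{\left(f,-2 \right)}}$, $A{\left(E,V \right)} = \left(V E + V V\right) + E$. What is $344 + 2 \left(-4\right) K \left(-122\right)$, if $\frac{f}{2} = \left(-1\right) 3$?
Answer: $\frac{1842}{5} \approx 368.4$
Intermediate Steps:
$f = -6$ ($f = 2 \left(\left(-1\right) 3\right) = 2 \left(-3\right) = -6$)
$A{\left(E,V \right)} = E + V^{2} + E V$ ($A{\left(E,V \right)} = \left(E V + V^{2}\right) + E = \left(V^{2} + E V\right) + E = E + V^{2} + E V$)
$K = \frac{1}{40}$ ($K = - \frac{\left(-1\right) \frac{1}{-6 + \left(-2\right)^{2} - -12}}{4} = - \frac{\left(-1\right) \frac{1}{-6 + 4 + 12}}{4} = - \frac{\left(-1\right) \frac{1}{10}}{4} = \left(- \frac{1}{4}\right) \left(- \frac{1}{10}\right) = \frac{1}{40} \approx 0.025$)
$344 + 2 \left(-4\right) K \left(-122\right) = 344 + 2 \left(-4\right) \frac{1}{40} \left(-122\right) = 344 + \left(-8\right) \frac{1}{40} \left(-122\right) = 344 - - \frac{122}{5} = 344 + \frac{122}{5} = \frac{1842}{5}$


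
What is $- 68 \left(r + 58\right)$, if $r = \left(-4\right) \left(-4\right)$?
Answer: $-5032$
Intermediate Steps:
$r = 16$
$- 68 \left(r + 58\right) = - 68 \left(16 + 58\right) = \left(-68\right) 74 = -5032$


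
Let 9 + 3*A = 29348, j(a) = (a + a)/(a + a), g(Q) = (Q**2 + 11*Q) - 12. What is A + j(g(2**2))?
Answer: 29342/3 ≈ 9780.7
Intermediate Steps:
g(Q) = -12 + Q**2 + 11*Q
j(a) = 1 (j(a) = (2*a)/((2*a)) = (2*a)*(1/(2*a)) = 1)
A = 29339/3 (A = -3 + (1/3)*29348 = -3 + 29348/3 = 29339/3 ≈ 9779.7)
A + j(g(2**2)) = 29339/3 + 1 = 29342/3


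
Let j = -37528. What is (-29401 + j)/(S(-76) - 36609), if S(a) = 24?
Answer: 66929/36585 ≈ 1.8294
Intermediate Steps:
(-29401 + j)/(S(-76) - 36609) = (-29401 - 37528)/(24 - 36609) = -66929/(-36585) = -66929*(-1/36585) = 66929/36585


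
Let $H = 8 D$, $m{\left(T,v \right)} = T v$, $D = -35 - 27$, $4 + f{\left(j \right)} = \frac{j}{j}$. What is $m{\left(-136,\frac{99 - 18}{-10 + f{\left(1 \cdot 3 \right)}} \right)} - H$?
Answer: $\frac{17464}{13} \approx 1343.4$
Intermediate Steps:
$f{\left(j \right)} = -3$ ($f{\left(j \right)} = -4 + \frac{j}{j} = -4 + 1 = -3$)
$D = -62$ ($D = -35 - 27 = -62$)
$H = -496$ ($H = 8 \left(-62\right) = -496$)
$m{\left(-136,\frac{99 - 18}{-10 + f{\left(1 \cdot 3 \right)}} \right)} - H = - 136 \frac{99 - 18}{-10 - 3} - -496 = - 136 \frac{81}{-13} + 496 = - 136 \cdot 81 \left(- \frac{1}{13}\right) + 496 = \left(-136\right) \left(- \frac{81}{13}\right) + 496 = \frac{11016}{13} + 496 = \frac{17464}{13}$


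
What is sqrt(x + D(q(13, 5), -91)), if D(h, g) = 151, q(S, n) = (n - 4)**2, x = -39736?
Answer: I*sqrt(39585) ≈ 198.96*I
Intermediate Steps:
q(S, n) = (-4 + n)**2
sqrt(x + D(q(13, 5), -91)) = sqrt(-39736 + 151) = sqrt(-39585) = I*sqrt(39585)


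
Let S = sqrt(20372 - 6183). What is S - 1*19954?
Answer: -19954 + sqrt(14189) ≈ -19835.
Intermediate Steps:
S = sqrt(14189) ≈ 119.12
S - 1*19954 = sqrt(14189) - 1*19954 = sqrt(14189) - 19954 = -19954 + sqrt(14189)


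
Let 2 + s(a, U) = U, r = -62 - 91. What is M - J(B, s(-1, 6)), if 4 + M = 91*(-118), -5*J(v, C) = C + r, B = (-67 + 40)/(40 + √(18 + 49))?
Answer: -53859/5 ≈ -10772.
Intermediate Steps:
r = -153
s(a, U) = -2 + U
B = -27/(40 + √67) ≈ -0.56034
J(v, C) = 153/5 - C/5 (J(v, C) = -(C - 153)/5 = -(-153 + C)/5 = 153/5 - C/5)
M = -10742 (M = -4 + 91*(-118) = -4 - 10738 = -10742)
M - J(B, s(-1, 6)) = -10742 - (153/5 - (-2 + 6)/5) = -10742 - (153/5 - ⅕*4) = -10742 - (153/5 - ⅘) = -10742 - 1*149/5 = -10742 - 149/5 = -53859/5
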